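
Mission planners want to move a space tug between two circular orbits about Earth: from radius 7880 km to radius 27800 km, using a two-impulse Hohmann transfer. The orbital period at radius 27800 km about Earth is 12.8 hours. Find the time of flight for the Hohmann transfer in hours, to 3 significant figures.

From Kepler's third law T² = 4π²r³/μ at r = 27800 km, T = 12.8 hours = 12.8 × 3600 s = 46080 s: μ = 4π²r³/T² = 3.99456×10^5 km³/s².
Transfer-ellipse semi-major axis a_t = (r₁ + r₂)/2 = (7880 + 27800)/2 = 17840 km.
Transfer time t = π√(a_t³/μ) = π√((17840)³ / 3.99456×10^5) = 11840 s.
Converting: 11840 s ÷ 3600 s/hour = 3.29 hours.

t = 3.29 hours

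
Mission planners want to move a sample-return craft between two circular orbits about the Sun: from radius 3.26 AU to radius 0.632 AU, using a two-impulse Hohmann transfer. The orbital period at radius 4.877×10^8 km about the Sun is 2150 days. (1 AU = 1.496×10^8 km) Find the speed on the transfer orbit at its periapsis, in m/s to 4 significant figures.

From Kepler's third law T² = 4π²r³/μ at r = 4.877×10^8 km, T = 2150 days = 2150 × 86400 s = 1.8576×10^8 s: μ = 4π²r³/T² = 1.32713×10^11 km³/s².
In km: r₁ = 3.26 × 1.496×10^8 = 4.87696×10^8 km; r₂ = 0.632 × 1.496×10^8 = 9.45472×10^7 km.
Transfer-ellipse semi-major axis a_t = (r₁ + r₂)/2 = (4.87696×10^8 + 9.45472×10^7)/2 = 2.911216×10^8 km.
At periapsis, r = 9.45472×10^7 km.
Vis-viva: v = √[μ(2/r − 1/a_t)] = √[1.32713×10^11 × (2/9.45472×10^7 − 1/2.911216×10^8)] = 48.49 km/s.

v = 48490 m/s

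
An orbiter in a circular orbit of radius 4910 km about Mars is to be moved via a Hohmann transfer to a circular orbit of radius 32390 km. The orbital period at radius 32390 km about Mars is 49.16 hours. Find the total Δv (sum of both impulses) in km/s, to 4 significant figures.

Δv = 1.499 km/s

From Kepler's third law T² = 4π²r³/μ at r = 32390 km, T = 49.16 hours = 49.16 × 3600 s = 1.76976×10^5 s: μ = 4π²r³/T² = 42831.6 km³/s².
The Hohmann ellipse has a_t = (r₁ + r₂)/2 = 18650 km.
At r₁ the circular-orbit speed is v₁ = √(μ/r₁) = 2.9535 km/s.
Transfer-orbit speed at r₁ (v² = μ(2/r − 1/a)): v_p = √[μ(2/r₁ − 1/a_t)] = 3.8923 km/s.
First burn Δv₁ = |v_p − v₁| = 0.9388 km/s.
Circular speed at r₂: v₂ = √(μ/r₂) = 1.1499 km/s.
Transfer-orbit speed at r₂: v_a = √[μ(2/r₂ − 1/a_t)] = 0.59003 km/s.
Second burn Δv₂ = |v₂ − v_a| = 0.5599 km/s.
Total Δv = Δv₁ + Δv₂ = 1.499 km/s.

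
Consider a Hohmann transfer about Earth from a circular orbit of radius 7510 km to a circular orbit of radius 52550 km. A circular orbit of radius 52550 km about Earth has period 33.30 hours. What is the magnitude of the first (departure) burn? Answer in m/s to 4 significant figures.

From Kepler's third law T² = 4π²r³/μ at r = 52550 km, T = 33.30 hours = 33.30 × 3600 s = 1.1988×10^5 s: μ = 4π²r³/T² = 3.98643×10^5 km³/s².
Transfer-ellipse semi-major axis a_t = (r₁ + r₂)/2 = (7510 + 52550)/2 = 30030 km.
Circular speed at r = 7510 km: v_c = √(μ/r) = 7.286 km/s.
Vis-viva on the transfer ellipse at r = 7510 km gives v_t = √[μ(2/r − 1/a_t)] = 9.638 km/s.
Δv₁ = |v_t − v_c| = |9.638 − 7.286| = 2.352 km/s.

Δv₁ = 2352 m/s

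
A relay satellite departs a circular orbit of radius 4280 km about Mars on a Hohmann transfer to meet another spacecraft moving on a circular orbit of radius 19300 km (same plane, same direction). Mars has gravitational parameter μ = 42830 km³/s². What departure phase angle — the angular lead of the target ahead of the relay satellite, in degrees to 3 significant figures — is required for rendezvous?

The Hohmann ellipse has a_t = (r₁ + r₂)/2 = 11790 km.
The half-period of the transfer ellipse is t = π√(a_t³/μ) = 19430 s.
Target angular speed ω₂ = √(μ/r₂³) = 7.719×10^-5 rad/s.
Angle swept by the target during transfer: ω₂·t = 1.500 rad = 85.94°.
Arrival is 180° from departure on the ellipse, so φ = 180° − 85.94° = 94.1°.

φ = 94.1°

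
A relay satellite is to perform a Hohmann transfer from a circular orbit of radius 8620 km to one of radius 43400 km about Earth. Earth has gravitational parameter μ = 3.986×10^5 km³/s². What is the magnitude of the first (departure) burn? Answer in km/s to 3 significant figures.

Δv₁ = 1.98 km/s

Semi-major axis of the transfer orbit: a_t = (8620 + 43400)/2 = 26010 km.
Circular speed at r = 8620 km: v_c = √(μ/r) = 6.800 km/s.
Transfer-orbit speed at the same r (vis-viva, a = a_t): v_t = √[μ(2/r − 1/a_t)] = 8.784 km/s.
Δv₁ = |v_t − v_c| = |8.784 − 6.800| = 1.984 km/s.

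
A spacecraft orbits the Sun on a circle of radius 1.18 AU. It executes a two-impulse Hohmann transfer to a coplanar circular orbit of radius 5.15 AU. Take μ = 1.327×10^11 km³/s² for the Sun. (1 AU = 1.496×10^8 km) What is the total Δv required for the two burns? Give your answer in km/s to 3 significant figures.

In km: r₁ = 1.18 × 1.496×10^8 = 1.76528×10^8 km; r₂ = 5.15 × 1.496×10^8 = 7.7044×10^8 km.
Transfer-ellipse semi-major axis a_t = (r₁ + r₂)/2 = (1.76528×10^8 + 7.7044×10^8)/2 = 4.73484×10^8 km.
At r₁ the circular-orbit speed is v₁ = √(μ/r₁) = 27.418 km/s.
On the transfer ellipse at r₁, vis-viva equation gives v_p = √[μ(2/r₁ − 1/a_t)] = 34.974 km/s.
First burn Δv₁ = |v_p − v₁| = 7.556 km/s.
Circular speed at r₂: v₂ = √(μ/r₂) = 13.1240 km/s.
Transfer-orbit speed at r₂: v_a = √[μ(2/r₂ − 1/a_t)] = 8.01346 km/s.
Second burn Δv₂ = |v₂ − v_a| = 5.111 km/s.
Total Δv = Δv₁ + Δv₂ = 12.67 km/s.

Δv = 12.7 km/s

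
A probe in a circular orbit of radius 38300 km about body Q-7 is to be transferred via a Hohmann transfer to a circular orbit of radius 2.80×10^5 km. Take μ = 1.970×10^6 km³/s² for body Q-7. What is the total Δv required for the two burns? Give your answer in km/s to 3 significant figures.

Semi-major axis of the transfer orbit: a_t = (38300 + 2.800×10^5)/2 = 1.5915×10^5 km.
Circular speed at r₁: v₁ = √(μ/r₁) = √(1.970×10^6/38300) = 7.172 km/s.
Transfer-orbit speed at r₁ (vis-viva equation): v_p = √[μ(2/r₁ − 1/a_t)] = 9.513 km/s.
First burn Δv₁ = |v_p − v₁| = 2.341 km/s.
Circular speed at r₂: v₂ = √(μ/r₂) = 2.652 km/s.
Transfer-orbit speed at r₂: v_a = √[μ(2/r₂ − 1/a_t)] = 1.301 km/s.
Second burn Δv₂ = |v₂ − v_a| = 1.351 km/s.
Total Δv = Δv₁ + Δv₂ = 3.692 km/s.

Δv = 3.69 km/s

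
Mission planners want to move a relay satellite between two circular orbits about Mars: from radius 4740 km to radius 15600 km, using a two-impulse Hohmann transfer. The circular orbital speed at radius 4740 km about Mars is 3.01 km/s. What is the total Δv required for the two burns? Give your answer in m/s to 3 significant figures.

From the circular-orbit relation v² = μ/r at r = 4740 km: μ = v²r = (3.01)² × 4740 = 42944.9 km³/s².
The Hohmann ellipse has a_t = (r₁ + r₂)/2 = 10170 km.
Circular speed at r₁: v₁ = √(μ/r₁) = √(42944.9/4740) = 3.0100 km/s.
Transfer-orbit speed at r₁ (v² = μ(2/r − 1/a)): v_p = √[μ(2/r₁ − 1/a_t)] = 3.7279 km/s.
First burn Δv₁ = |v_p − v₁| = 0.7179 km/s.
Circular speed at r₂: v₂ = √(μ/r₂) = 1.6592 km/s.
Transfer-orbit speed at r₂: v_a = √[μ(2/r₂ − 1/a_t)] = 1.1327 km/s.
Second burn Δv₂ = |v₂ − v_a| = 0.5265 km/s.
Δv = Δv₁ + Δv₂ = 0.7179 + 0.5265 = 1.244 km/s.

Δv = 1240 m/s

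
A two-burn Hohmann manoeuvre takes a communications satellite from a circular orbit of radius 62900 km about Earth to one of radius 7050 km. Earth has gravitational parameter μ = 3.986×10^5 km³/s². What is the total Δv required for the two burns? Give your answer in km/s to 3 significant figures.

Δv = 3.95 km/s

Transfer-ellipse semi-major axis a_t = (r₁ + r₂)/2 = (62900 + 7050)/2 = 34975 km.
At r₁ the circular-orbit speed is v₁ = √(μ/r₁) = 2.5173 km/s.
Transfer-orbit speed at r₁ (vis-viva): v_a = √[μ(2/r₁ − 1/a_t)] = 1.1302 km/s.
First burn Δv₁ = |v_a − v₁| = 1.3871 km/s.
At r₂, v₂ = √(μ/r₂) = 7.51924 km/s.
Transfer-orbit speed at r₂: v_p = √[μ(2/r₂ − 1/a_t)] = 10.0837 km/s.
Second burn Δv₂ = |v₂ − v_p| = 2.5645 km/s.
Total Δv = Δv₁ + Δv₂ = 3.952 km/s.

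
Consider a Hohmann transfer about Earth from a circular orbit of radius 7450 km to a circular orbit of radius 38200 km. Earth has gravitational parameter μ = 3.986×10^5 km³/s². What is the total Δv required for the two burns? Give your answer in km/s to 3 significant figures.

Δv = 3.53 km/s

Transfer-ellipse semi-major axis a_t = (r₁ + r₂)/2 = (7450 + 38200)/2 = 22825 km.
At r₁ the circular-orbit speed is v₁ = √(μ/r₁) = 7.315 km/s.
Transfer-orbit speed at r₁ (vis-viva equation): v_p = √[μ(2/r₁ − 1/a_t)] = 9.463 km/s.
First burn Δv₁ = |v_p − v₁| = 2.148 km/s.
Circular speed at r₂: v₂ = √(μ/r₂) = 3.230 km/s.
Transfer-orbit speed at r₂: v_a = √[μ(2/r₂ − 1/a_t)] = 1.845 km/s.
Second burn Δv₂ = |v₂ − v_a| = 1.385 km/s.
Δv = Δv₁ + Δv₂ = 2.148 + 1.385 = 3.533 km/s.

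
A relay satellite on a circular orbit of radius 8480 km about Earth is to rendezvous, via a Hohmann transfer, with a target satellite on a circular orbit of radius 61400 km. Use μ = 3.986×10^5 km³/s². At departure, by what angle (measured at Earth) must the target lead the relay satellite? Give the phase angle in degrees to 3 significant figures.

φ = 103°

The Hohmann ellipse has a_t = (r₁ + r₂)/2 = 34940 km.
Transfer time t = π√(a_t³/μ) = 32499 s.
The target's mean motion on its circular orbit is ω₂ = √(μ/r₂³) = 4.1497×10^-5 rad/s.
Angle swept by the target during transfer: ω₂·t = 1.3486 rad = 77.27°.
Arrival is 180° from departure on the ellipse, so φ = 180° − 77.27° = 103°.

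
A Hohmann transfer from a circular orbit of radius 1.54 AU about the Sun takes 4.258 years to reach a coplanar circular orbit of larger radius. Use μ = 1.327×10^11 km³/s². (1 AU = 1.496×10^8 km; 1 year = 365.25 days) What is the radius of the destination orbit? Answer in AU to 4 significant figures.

In km: r₁ = 1.54 × 1.496×10^8 = 2.30384×10^8 km.
Transfer time t = 4.258 years × 365.25 × 86400 s = 1.343722608×10^8 s, and t = π√(a_t³/μ).
So a_t = (μ t²/π²)^(1/3) = (1.327×10^11 × (1.343722608×10^8)² / π²)^(1/3) = 6.2383×10^8 km.
Since a_t = (r₁ + r₂)/2, r₂ = 2a_t − r₁ = 2×6.2383×10^8 − 2.30384×10^8 = 1.017276×10^9 km.
In AU: r₂ = 1.017276×10^9 / 1.496×10^8 = 6.800 AU.

r₂ = 6.800 AU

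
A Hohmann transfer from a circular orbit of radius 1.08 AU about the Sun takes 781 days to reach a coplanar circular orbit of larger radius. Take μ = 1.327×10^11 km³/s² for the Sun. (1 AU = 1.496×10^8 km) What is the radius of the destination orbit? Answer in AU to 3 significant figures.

In km: r₁ = 1.08 × 1.496×10^8 = 1.61568×10^8 km.
Transfer time t = 781 days = 6.74784×10^7 s, and t = π√(a_t³/μ).
So a_t = (μ t²/π²)^(1/3) = (1.327×10^11 × (6.74784×10^7)² / π²)^(1/3) = 3.9412×10^8 km.
Since a_t = (r₁ + r₂)/2, r₂ = 2a_t − r₁ = 2×3.9412×10^8 − 1.61568×10^8 = 6.26672×10^8 km.
In AU: r₂ = 6.26672×10^8 / 1.496×10^8 = 4.19 AU.

r₂ = 4.19 AU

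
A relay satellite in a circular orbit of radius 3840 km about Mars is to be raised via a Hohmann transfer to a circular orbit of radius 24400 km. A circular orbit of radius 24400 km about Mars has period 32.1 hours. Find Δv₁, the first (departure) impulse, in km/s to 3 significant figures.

From Kepler's third law T² = 4π²r³/μ at r = 24400 km, T = 32.1 hours = 32.1 × 3600 s = 1.1556×10^5 s: μ = 4π²r³/T² = 42945.2 km³/s².
The Hohmann ellipse has a_t = (r₁ + r₂)/2 = 14120 km.
Circular speed at r = 3840 km: v_c = √(μ/r) = 3.344 km/s.
Transfer-orbit speed at the same r (vis-viva, a = a_t): v_t = √[μ(2/r − 1/a_t)] = 4.396 km/s.
Δv₁ = |v_t − v_c| = |4.396 − 3.344| = 1.052 km/s.

Δv₁ = 1.05 km/s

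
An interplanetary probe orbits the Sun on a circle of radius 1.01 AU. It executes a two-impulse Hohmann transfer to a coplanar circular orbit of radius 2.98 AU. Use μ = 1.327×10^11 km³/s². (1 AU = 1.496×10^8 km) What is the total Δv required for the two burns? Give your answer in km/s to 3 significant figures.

In km: r₁ = 1.01 × 1.496×10^8 = 1.51096×10^8 km; r₂ = 2.98 × 1.496×10^8 = 4.45808×10^8 km.
The Hohmann ellipse has a_t = (r₁ + r₂)/2 = 2.98452×10^8 km.
Circular speed at r₁: v₁ = √(μ/r₁) = √(1.327×10^11/1.51096×10^8) = 29.63528 km/s.
Transfer-orbit speed at r₁ (v² = μ(2/r − 1/a)): v_p = √[μ(2/r₁ − 1/a_t)] = 36.21977 km/s.
First burn Δv₁ = |v_p − v₁| = 6.584 km/s.
Circular speed at r₂: v₂ = √(μ/r₂) = 17.253 km/s.
Transfer-orbit speed at r₂: v_a = √[μ(2/r₂ − 1/a_t)] = 12.276 km/s.
Second burn Δv₂ = |v₂ − v_a| = 4.977 km/s.
Δv = Δv₁ + Δv₂ = 6.584 + 4.977 = 11.56 km/s.

Δv = 11.6 km/s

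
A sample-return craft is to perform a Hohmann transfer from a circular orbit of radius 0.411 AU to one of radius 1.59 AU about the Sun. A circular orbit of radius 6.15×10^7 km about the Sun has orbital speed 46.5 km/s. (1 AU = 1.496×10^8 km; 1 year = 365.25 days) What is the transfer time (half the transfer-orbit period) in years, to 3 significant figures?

t = 0.500 years

From the circular-orbit relation v² = μ/r at r = 6.15×10^7 km: μ = v²r = (46.5)² × 6.15×10^7 = 1.32978×10^11 km³/s².
In km: r₁ = 0.411 × 1.496×10^8 = 6.14856×10^7 km; r₂ = 1.59 × 1.496×10^8 = 2.37864×10^8 km.
Transfer-ellipse semi-major axis a_t = (r₁ + r₂)/2 = (6.14856×10^7 + 2.37864×10^8)/2 = 1.496748×10^8 km.
By Kepler's third law the transfer-orbit period is T = 2π√(a_t³/μ), so t = T/2 = 1.578×10^7 s.
Converting: 1.578×10^7 s ÷ 3.15576×10^7 s/year (365.25 × 86400) = 0.500 years.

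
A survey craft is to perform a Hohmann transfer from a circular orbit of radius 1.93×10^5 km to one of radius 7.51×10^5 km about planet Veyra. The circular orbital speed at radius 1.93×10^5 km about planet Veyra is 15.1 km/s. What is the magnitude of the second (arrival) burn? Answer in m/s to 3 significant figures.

From the circular-orbit relation v² = μ/r at r = 1.93×10^5 km: μ = v²r = (15.1)² × 1.93×10^5 = 4.40059×10^7 km³/s².
The Hohmann ellipse has a_t = (r₁ + r₂)/2 = 4.720×10^5 km.
On the circular orbit at r = 7.510×10^5 km, v_c = √(μ/r) = 7.655 km/s.
Transfer-orbit speed at the same r (vis-viva, a = a_t): v_t = √[μ(2/r − 1/a_t)] = 4.895 km/s.
Δv₂ = |v_t − v_c| = |4.895 − 7.655| = 2.760 km/s.

Δv₂ = 2760 m/s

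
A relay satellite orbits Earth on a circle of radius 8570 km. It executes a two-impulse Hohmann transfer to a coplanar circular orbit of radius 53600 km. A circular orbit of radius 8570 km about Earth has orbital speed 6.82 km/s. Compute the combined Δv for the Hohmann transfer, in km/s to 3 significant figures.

From the circular-orbit relation v² = μ/r at r = 8570 km: μ = v²r = (6.82)² × 8570 = 3.98611×10^5 km³/s².
Transfer-ellipse semi-major axis a_t = (r₁ + r₂)/2 = (8570 + 53600)/2 = 31085 km.
Circular speed at r₁: v₁ = √(μ/r₁) = √(3.98611×10^5/8570) = 6.820 km/s.
On the transfer ellipse at r₁, vis-viva gives v_p = √[μ(2/r₁ − 1/a_t)] = 8.956 km/s.
First burn Δv₁ = |v_p − v₁| = 2.136 km/s.
At r₂, v₂ = √(μ/r₂) = 2.727 km/s.
Transfer-orbit speed at r₂: v_a = √[μ(2/r₂ − 1/a_t)] = 1.432 km/s.
Second burn Δv₂ = |v₂ − v_a| = 1.295 km/s.
Total Δv = Δv₁ + Δv₂ = 3.431 km/s.

Δv = 3.43 km/s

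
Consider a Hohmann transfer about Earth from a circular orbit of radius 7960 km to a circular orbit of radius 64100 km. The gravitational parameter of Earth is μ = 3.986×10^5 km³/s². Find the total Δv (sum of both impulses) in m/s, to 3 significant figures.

Δv = 3680 m/s

The Hohmann ellipse has a_t = (r₁ + r₂)/2 = 36030 km.
Circular speed at r₁: v₁ = √(μ/r₁) = √(3.986×10^5/7960) = 7.0764 km/s.
Transfer-orbit speed at r₁ (vis-viva): v_p = √[μ(2/r₁ − 1/a_t)] = 9.4386 km/s.
First burn Δv₁ = |v_p − v₁| = 2.362 km/s.
At r₂, v₂ = √(μ/r₂) = 2.494 km/s.
Transfer-orbit speed at r₂: v_a = √[μ(2/r₂ − 1/a_t)] = 1.172 km/s.
Second burn Δv₂ = |v₂ − v_a| = 1.322 km/s.
Δv = Δv₁ + Δv₂ = 2.362 + 1.322 = 3.684 km/s.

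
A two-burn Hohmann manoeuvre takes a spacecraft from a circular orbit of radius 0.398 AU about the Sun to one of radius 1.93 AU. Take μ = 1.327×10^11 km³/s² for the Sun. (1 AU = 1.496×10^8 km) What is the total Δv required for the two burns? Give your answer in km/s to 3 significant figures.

Δv = 22.5 km/s

In km: r₁ = 0.398 × 1.496×10^8 = 5.95408×10^7 km; r₂ = 1.93 × 1.496×10^8 = 2.88728×10^8 km.
Transfer-ellipse semi-major axis a_t = (r₁ + r₂)/2 = (5.95408×10^7 + 2.88728×10^8)/2 = 1.741344×10^8 km.
Circular speed at r₁: v₁ = √(μ/r₁) = √(1.327×10^11/5.95408×10^7) = 47.21 km/s.
Transfer-orbit speed at r₁ (vis-viva equation): v_p = √[μ(2/r₁ − 1/a_t)] = 60.79 km/s.
First burn Δv₁ = |v_p − v₁| = 13.58 km/s.
Circular speed at r₂: v₂ = √(μ/r₂) = 21.438 km/s.
Transfer-orbit speed at r₂: v_a = √[μ(2/r₂ − 1/a_t)] = 12.536 km/s.
Second burn Δv₂ = |v₂ − v_a| = 8.902 km/s.
Δv = Δv₁ + Δv₂ = 13.58 + 8.902 = 22.48 km/s.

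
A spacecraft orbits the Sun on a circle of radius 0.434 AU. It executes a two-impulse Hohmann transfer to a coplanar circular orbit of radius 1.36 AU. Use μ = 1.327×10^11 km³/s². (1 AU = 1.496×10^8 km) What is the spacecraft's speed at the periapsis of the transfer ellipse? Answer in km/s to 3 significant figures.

In km: r₁ = 0.434 × 1.496×10^8 = 6.49264×10^7 km; r₂ = 1.36 × 1.496×10^8 = 2.03456×10^8 km.
Semi-major axis of the transfer orbit: a_t = (6.49264×10^7 + 2.03456×10^8)/2 = 1.341912×10^8 km.
At periapsis, r = 6.49264×10^7 km.
Applying v² = μ(2/r − 1/a_t): v = 55.67 km/s.

v = 55.7 km/s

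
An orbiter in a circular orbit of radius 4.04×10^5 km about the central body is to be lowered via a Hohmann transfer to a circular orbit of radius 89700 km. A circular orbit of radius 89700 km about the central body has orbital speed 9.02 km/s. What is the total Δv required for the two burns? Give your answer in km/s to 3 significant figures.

From the circular-orbit relation v² = μ/r at r = 89700 km: μ = v²r = (9.02)² × 89700 = 7.29803×10^6 km³/s².
The Hohmann ellipse has a_t = (r₁ + r₂)/2 = 2.4685×10^5 km.
At r₁ the circular-orbit speed is v₁ = √(μ/r₁) = 4.250 km/s.
Transfer-orbit speed at r₁ (vis-viva equation): v_a = √[μ(2/r₁ − 1/a_t)] = 2.562 km/s.
First burn Δv₁ = |v_a − v₁| = 1.688 km/s.
Circular speed at r₂: v₂ = √(μ/r₂) = 9.0200 km/s.
Transfer-orbit speed at r₂: v_p = √[μ(2/r₂ − 1/a_t)] = 11.539 km/s.
Second burn Δv₂ = |v₂ − v_p| = 2.519 km/s.
Δv = Δv₁ + Δv₂ = 1.688 + 2.519 = 4.207 km/s.

Δv = 4.21 km/s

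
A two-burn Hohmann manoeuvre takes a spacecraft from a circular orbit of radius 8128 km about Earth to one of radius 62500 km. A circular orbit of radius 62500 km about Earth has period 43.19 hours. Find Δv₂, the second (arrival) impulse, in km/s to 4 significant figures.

Δv₂ = 1.314 km/s

From Kepler's third law T² = 4π²r³/μ at r = 62500 km, T = 43.19 hours = 43.19 × 3600 s = 1.55484×10^5 s: μ = 4π²r³/T² = 3.98684×10^5 km³/s².
Semi-major axis of the transfer orbit: a_t = (8128 + 62500)/2 = 35314 km.
Circular speed at r = 62500 km: v_c = √(μ/r) = 2.526 km/s.
Vis-viva on the transfer ellipse at r = 62500 km gives v_t = √[μ(2/r − 1/a_t)] = 1.212 km/s.
Δv₂ = |v_t − v_c| = |1.212 − 2.526| = 1.314 km/s.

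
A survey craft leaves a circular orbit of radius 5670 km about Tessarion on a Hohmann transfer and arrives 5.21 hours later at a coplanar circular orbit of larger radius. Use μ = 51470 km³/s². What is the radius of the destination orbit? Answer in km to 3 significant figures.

Transfer time t = 5.21 hours = 18756 s, and t = π√(a_t³/μ).
So a_t = (μ t²/π²)^(1/3) = (51470 × (18756)² / π²)^(1/3) = 12242 km.
Since a_t = (r₁ + r₂)/2, r₂ = 2a_t − r₁ = 2×12242 − 5670 = 18814 km.

r₂ = 18800 km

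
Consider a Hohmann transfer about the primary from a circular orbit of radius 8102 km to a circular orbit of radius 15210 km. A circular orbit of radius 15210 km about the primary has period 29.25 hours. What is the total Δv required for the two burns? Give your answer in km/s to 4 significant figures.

From Kepler's third law T² = 4π²r³/μ at r = 15210 km, T = 29.25 hours = 29.25 × 3600 s = 1.053×10^5 s: μ = 4π²r³/T² = 12528.3 km³/s².
Semi-major axis of the transfer orbit: a_t = (8102 + 15210)/2 = 11656 km.
Circular speed at r₁: v₁ = √(μ/r₁) = √(12528.3/8102) = 1.2435 km/s.
Transfer-orbit speed at r₁ (vis-viva): v_p = √[μ(2/r₁ − 1/a_t)] = 1.4205 km/s.
First burn Δv₁ = |v_p − v₁| = 0.1770 km/s.
At r₂, v₂ = √(μ/r₂) = 0.9076 km/s.
Transfer-orbit speed at r₂: v_a = √[μ(2/r₂ − 1/a_t)] = 0.7567 km/s.
Second burn Δv₂ = |v₂ − v_a| = 0.1509 km/s.
Total Δv = Δv₁ + Δv₂ = 0.3279 km/s.

Δv = 0.3279 km/s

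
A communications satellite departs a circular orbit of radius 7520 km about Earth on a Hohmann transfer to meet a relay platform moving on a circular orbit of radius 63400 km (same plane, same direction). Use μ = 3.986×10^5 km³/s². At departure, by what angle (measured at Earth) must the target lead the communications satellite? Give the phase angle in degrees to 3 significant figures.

φ = 105°

Semi-major axis of the transfer orbit: a_t = (7520 + 63400)/2 = 35460 km.
Transfer time t = π√(a_t³/μ) = 33230 s.
The target's mean motion on its circular orbit is ω₂ = √(μ/r₂³) = 3.955×10^-5 rad/s.
Angle swept by the target during transfer: ω₂·t = 1.314 rad = 75.29°.
Arrival is 180° from departure on the ellipse, so φ = 180° − 75.29° = 105°.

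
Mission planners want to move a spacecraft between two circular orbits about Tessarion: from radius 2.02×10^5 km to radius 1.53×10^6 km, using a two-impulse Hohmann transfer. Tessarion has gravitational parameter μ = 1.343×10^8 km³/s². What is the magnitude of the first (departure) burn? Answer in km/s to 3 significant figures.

Semi-major axis of the transfer orbit: a_t = (2.020×10^5 + 1.530×10^6)/2 = 8.660×10^5 km.
On the circular orbit at r = 2.020×10^5 km, v_c = √(μ/r) = 25.785 km/s.
Transfer-orbit speed at the same r (vis-viva, a = a_t): v_t = √[μ(2/r − 1/a_t)] = 34.273 km/s.
Δv₁ = |v_t − v_c| = |34.273 − 25.785| = 8.488 km/s.

Δv₁ = 8.49 km/s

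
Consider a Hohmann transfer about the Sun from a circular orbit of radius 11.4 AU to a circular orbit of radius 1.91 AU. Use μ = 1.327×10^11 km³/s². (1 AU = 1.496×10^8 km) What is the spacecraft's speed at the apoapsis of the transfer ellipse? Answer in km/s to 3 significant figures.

v = 4.73 km/s

In km: r₁ = 11.4 × 1.496×10^8 = 1.70544×10^9 km; r₂ = 1.91 × 1.496×10^8 = 2.85736×10^8 km.
Transfer-ellipse semi-major axis a_t = (r₁ + r₂)/2 = (1.70544×10^9 + 2.85736×10^8)/2 = 9.95588×10^8 km.
The apoapsis of the transfer ellipse is at r = 1.70544×10^9 km.
From the vis-viva equation, v = √[μ(2/r − 1/a_t)] = 4.726 km/s.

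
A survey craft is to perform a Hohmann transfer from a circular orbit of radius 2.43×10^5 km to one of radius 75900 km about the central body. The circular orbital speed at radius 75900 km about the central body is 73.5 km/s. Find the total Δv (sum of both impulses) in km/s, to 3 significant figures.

From the circular-orbit relation v² = μ/r at r = 75900 km: μ = v²r = (73.5)² × 75900 = 4.10031×10^8 km³/s².
Semi-major axis of the transfer orbit: a_t = (2.430×10^5 + 75900)/2 = 1.5945×10^5 km.
At r₁ the circular-orbit speed is v₁ = √(μ/r₁) = 41.078 km/s.
On the transfer ellipse at r₁, vis-viva gives v_a = √[μ(2/r₁ − 1/a_t)] = 28.341 km/s.
First burn Δv₁ = |v_a − v₁| = 12.737 km/s.
Circular speed at r₂: v₂ = √(μ/r₂) = 73.500 km/s.
Transfer-orbit speed at r₂: v_p = √[μ(2/r₂ − 1/a_t)] = 90.736 km/s.
Second burn Δv₂ = |v₂ − v_p| = 17.236 km/s.
Total Δv = Δv₁ + Δv₂ = 29.97 km/s.

Δv = 30.0 km/s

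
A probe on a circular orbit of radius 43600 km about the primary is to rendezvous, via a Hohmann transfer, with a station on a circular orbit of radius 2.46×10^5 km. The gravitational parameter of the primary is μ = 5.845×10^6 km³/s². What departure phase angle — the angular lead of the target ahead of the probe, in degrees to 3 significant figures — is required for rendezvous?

φ = 98.7°

Transfer-ellipse semi-major axis a_t = (r₁ + r₂)/2 = (43600 + 2.460×10^5)/2 = 1.448×10^5 km.
The half-period of the transfer ellipse is t = π√(a_t³/μ) = 71599.6 s.
Target angular speed ω₂ = √(μ/r₂³) = 1.98148×10^-5 rad/s.
Angle swept by the target during transfer: ω₂·t = 1.4187 rad = 81.29°.
The probe traverses 180° on the transfer ellipse, so the target must lead by 180° − 81.29° = 98.7°.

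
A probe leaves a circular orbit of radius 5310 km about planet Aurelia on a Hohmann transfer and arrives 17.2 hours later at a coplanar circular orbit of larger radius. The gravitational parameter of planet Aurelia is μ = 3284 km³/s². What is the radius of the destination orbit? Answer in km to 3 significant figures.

Transfer time t = 17.2 hours = 61920 s, and t = π√(a_t³/μ).
So a_t = (μ t²/π²)^(1/3) = (3284 × (61920)² / π²)^(1/3) = 10846 km.
Since a_t = (r₁ + r₂)/2, r₂ = 2a_t − r₁ = 2×10846 − 5310 = 16382 km.

r₂ = 16400 km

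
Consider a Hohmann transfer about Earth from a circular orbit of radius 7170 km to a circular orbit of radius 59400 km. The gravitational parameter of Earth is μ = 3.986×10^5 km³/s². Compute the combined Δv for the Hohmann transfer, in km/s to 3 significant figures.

Δv = 3.89 km/s

Transfer-ellipse semi-major axis a_t = (r₁ + r₂)/2 = (7170 + 59400)/2 = 33285 km.
Circular speed at r₁: v₁ = √(μ/r₁) = √(3.986×10^5/7170) = 7.45605 km/s.
On the transfer ellipse at r₁, vis-viva equation gives v_p = √[μ(2/r₁ − 1/a_t)] = 9.96043 km/s.
First burn Δv₁ = |v_p − v₁| = 2.5044 km/s.
Circular speed at r₂: v₂ = √(μ/r₂) = 2.5905 km/s.
Transfer-orbit speed at r₂: v_a = √[μ(2/r₂ − 1/a_t)] = 1.2023 km/s.
Second burn Δv₂ = |v₂ − v_a| = 1.3882 km/s.
Δv = Δv₁ + Δv₂ = 2.5044 + 1.3882 = 3.893 km/s.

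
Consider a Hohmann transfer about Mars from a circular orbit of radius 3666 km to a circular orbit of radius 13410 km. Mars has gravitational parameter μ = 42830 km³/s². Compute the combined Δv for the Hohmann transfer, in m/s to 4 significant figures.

Semi-major axis of the transfer orbit: a_t = (3666 + 13410)/2 = 8538 km.
Circular speed at r₁: v₁ = √(μ/r₁) = √(42830/3666) = 3.41805 km/s.
On the transfer ellipse at r₁, vis-viva gives v_p = √[μ(2/r₁ − 1/a_t)] = 4.28365 km/s.
First burn Δv₁ = |v_p − v₁| = 0.8656 km/s.
At r₂, v₂ = √(μ/r₂) = 1.78714 km/s.
Transfer-orbit speed at r₂: v_a = √[μ(2/r₂ − 1/a_t)] = 1.17106 km/s.
Second burn Δv₂ = |v₂ − v_a| = 0.6161 km/s.
Δv = Δv₁ + Δv₂ = 0.8656 + 0.6161 = 1.482 km/s.

Δv = 1482 m/s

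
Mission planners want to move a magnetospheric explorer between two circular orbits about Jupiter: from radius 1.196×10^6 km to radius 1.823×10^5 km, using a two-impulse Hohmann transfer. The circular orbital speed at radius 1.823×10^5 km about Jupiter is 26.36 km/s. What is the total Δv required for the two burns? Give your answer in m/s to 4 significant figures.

From the circular-orbit relation v² = μ/r at r = 1.823×10^5 km: μ = v²r = (26.36)² × 1.823×10^5 = 1.26671×10^8 km³/s².
Semi-major axis of the transfer orbit: a_t = (1.196×10^6 + 1.823×10^5)/2 = 6.8915×10^5 km.
At r₁ the circular-orbit speed is v₁ = √(μ/r₁) = 10.291 km/s.
On the transfer ellipse at r₁, vis-viva gives v_a = √[μ(2/r₁ − 1/a_t)] = 5.2931 km/s.
First burn Δv₁ = |v_a − v₁| = 4.998 km/s.
At r₂, v₂ = √(μ/r₂) = 26.360 km/s.
Transfer-orbit speed at r₂: v_p = √[μ(2/r₂ − 1/a_t)] = 34.726 km/s.
Second burn Δv₂ = |v₂ − v_p| = 8.366 km/s.
Δv = Δv₁ + Δv₂ = 4.998 + 8.366 = 13.36 km/s.

Δv = 13360 m/s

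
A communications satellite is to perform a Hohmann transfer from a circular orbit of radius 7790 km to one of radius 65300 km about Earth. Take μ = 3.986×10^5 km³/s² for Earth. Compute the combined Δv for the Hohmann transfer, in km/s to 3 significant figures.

The Hohmann ellipse has a_t = (r₁ + r₂)/2 = 36545 km.
At r₁ the circular-orbit speed is v₁ = √(μ/r₁) = 7.153 km/s.
On the transfer ellipse at r₁, vis-viva equation gives v_p = √[μ(2/r₁ − 1/a_t)] = 9.562 km/s.
First burn Δv₁ = |v_p − v₁| = 2.409 km/s.
At r₂, v₂ = √(μ/r₂) = 2.471 km/s.
Transfer-orbit speed at r₂: v_a = √[μ(2/r₂ − 1/a_t)] = 1.141 km/s.
Second burn Δv₂ = |v₂ − v_a| = 1.330 km/s.
Δv = Δv₁ + Δv₂ = 2.409 + 1.330 = 3.739 km/s.

Δv = 3.74 km/s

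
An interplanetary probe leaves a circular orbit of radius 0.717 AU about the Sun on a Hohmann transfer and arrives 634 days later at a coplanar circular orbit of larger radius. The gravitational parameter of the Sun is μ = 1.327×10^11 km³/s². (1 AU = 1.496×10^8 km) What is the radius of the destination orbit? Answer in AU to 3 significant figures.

r₂ = 3.87 AU

In km: r₁ = 0.717 × 1.496×10^8 = 1.072632×10^8 km.
Transfer time t = 634 days = 5.47776×10^7 s, and t = π√(a_t³/μ).
So a_t = (μ t²/π²)^(1/3) = (1.327×10^11 × (5.47776×10^7)² / π²)^(1/3) = 3.4297×10^8 km.
Since a_t = (r₁ + r₂)/2, r₂ = 2a_t − r₁ = 2×3.4297×10^8 − 1.072632×10^8 = 5.786768×10^8 km.
In AU: r₂ = 5.786768×10^8 / 1.496×10^8 = 3.87 AU.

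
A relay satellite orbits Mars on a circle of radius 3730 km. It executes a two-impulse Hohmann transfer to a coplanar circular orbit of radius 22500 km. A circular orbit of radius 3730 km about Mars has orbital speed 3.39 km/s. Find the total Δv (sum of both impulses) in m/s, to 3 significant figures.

From the circular-orbit relation v² = μ/r at r = 3730 km: μ = v²r = (3.39)² × 3730 = 42865.5 km³/s².
Semi-major axis of the transfer orbit: a_t = (3730 + 22500)/2 = 13115 km.
Circular speed at r₁: v₁ = √(μ/r₁) = √(42865.5/3730) = 3.390 km/s.
Transfer-orbit speed at r₁ (vis-viva equation): v_p = √[μ(2/r₁ − 1/a_t)] = 4.440 km/s.
First burn Δv₁ = |v_p − v₁| = 1.050 km/s.
Circular speed at r₂: v₂ = √(μ/r₂) = 1.3803 km/s.
Transfer-orbit speed at r₂: v_a = √[μ(2/r₂ − 1/a_t)] = 0.73609 km/s.
Second burn Δv₂ = |v₂ − v_a| = 0.6442 km/s.
Δv = Δv₁ + Δv₂ = 1.050 + 0.6442 = 1.694 km/s.

Δv = 1690 m/s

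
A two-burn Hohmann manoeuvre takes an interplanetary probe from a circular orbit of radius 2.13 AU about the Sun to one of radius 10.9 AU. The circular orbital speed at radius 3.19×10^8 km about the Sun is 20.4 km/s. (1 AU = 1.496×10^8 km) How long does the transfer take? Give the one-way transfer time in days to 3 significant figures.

t = 3040 days

From the circular-orbit relation v² = μ/r at r = 3.19×10^8 km: μ = v²r = (20.4)² × 3.19×10^8 = 1.32755×10^11 km³/s².
In km: r₁ = 2.13 × 1.496×10^8 = 3.18648×10^8 km; r₂ = 10.9 × 1.496×10^8 = 1.63064×10^9 km.
The Hohmann ellipse has a_t = (r₁ + r₂)/2 = 9.74644×10^8 km.
Transfer time t = π√(a_t³/μ) = π√((9.74644×10^8)³ / 1.32755×10^11) = 2.624×10^8 s.
Converting: 2.624×10^8 s ÷ 86400 s/day = 3040 days.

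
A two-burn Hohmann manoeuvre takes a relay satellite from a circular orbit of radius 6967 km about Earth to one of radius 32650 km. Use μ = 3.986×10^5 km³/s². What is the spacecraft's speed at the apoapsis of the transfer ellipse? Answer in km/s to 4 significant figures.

v = 2.072 km/s

The Hohmann ellipse has a_t = (r₁ + r₂)/2 = 19808.5 km.
The apoapsis of the transfer ellipse is at r = 32650 km.
From the vis-viva equation, v = √[μ(2/r − 1/a_t)] = 2.072 km/s.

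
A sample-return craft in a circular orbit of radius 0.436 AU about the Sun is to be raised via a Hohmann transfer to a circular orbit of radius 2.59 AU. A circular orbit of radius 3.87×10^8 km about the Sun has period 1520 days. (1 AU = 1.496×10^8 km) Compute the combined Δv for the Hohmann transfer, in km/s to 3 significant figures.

Δv = 22.5 km/s

From Kepler's third law T² = 4π²r³/μ at r = 3.87×10^8 km, T = 1520 days = 1520 × 86400 s = 1.31328×10^8 s: μ = 4π²r³/T² = 1.32672×10^11 km³/s².
In km: r₁ = 0.436 × 1.496×10^8 = 6.52256×10^7 km; r₂ = 2.59 × 1.496×10^8 = 3.87464×10^8 km.
The Hohmann ellipse has a_t = (r₁ + r₂)/2 = 2.263448×10^8 km.
At r₁ the circular-orbit speed is v₁ = √(μ/r₁) = 45.10 km/s.
Transfer-orbit speed at r₁ (vis-viva): v_p = √[μ(2/r₁ − 1/a_t)] = 59.01 km/s.
First burn Δv₁ = |v_p − v₁| = 13.91 km/s.
Circular speed at r₂: v₂ = √(μ/r₂) = 18.504 km/s.
Transfer-orbit speed at r₂: v_a = √[μ(2/r₂ − 1/a_t)] = 9.9334 km/s.
Second burn Δv₂ = |v₂ − v_a| = 8.571 km/s.
Total Δv = Δv₁ + Δv₂ = 22.48 km/s.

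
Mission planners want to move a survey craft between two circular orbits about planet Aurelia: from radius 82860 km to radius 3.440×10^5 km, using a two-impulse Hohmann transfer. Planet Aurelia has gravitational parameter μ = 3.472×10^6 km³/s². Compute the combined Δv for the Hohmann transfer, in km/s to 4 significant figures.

Δv = 2.942 km/s

Transfer-ellipse semi-major axis a_t = (r₁ + r₂)/2 = (82860 + 3.440×10^5)/2 = 2.1343×10^5 km.
Circular speed at r₁: v₁ = √(μ/r₁) = √(3.472×10^6/82860) = 6.473 km/s.
Transfer-orbit speed at r₁ (vis-viva equation): v_p = √[μ(2/r₁ − 1/a_t)] = 8.218 km/s.
First burn Δv₁ = |v_p − v₁| = 1.745 km/s.
At r₂, v₂ = √(μ/r₂) = 3.17695 km/s.
Transfer-orbit speed at r₂: v_a = √[μ(2/r₂ − 1/a_t)] = 1.97950 km/s.
Second burn Δv₂ = |v₂ − v_a| = 1.197 km/s.
Δv = Δv₁ + Δv₂ = 1.745 + 1.197 = 2.942 km/s.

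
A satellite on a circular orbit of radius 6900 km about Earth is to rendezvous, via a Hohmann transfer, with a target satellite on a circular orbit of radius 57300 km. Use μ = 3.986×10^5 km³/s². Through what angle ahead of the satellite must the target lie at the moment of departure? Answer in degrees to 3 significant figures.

φ = 105°

Transfer-ellipse semi-major axis a_t = (r₁ + r₂)/2 = (6900 + 57300)/2 = 32100 km.
The half-period of the transfer ellipse is t = π√(a_t³/μ) = 28618.0 s.
Target angular speed ω₂ = √(μ/r₂³) = 4.60295×10^-5 rad/s.
Angle swept by the target during transfer: ω₂·t = 1.31727 rad = 75.47°.
The satellite traverses 180° on the transfer ellipse, so the target must lead by 180° − 75.47° = 105°.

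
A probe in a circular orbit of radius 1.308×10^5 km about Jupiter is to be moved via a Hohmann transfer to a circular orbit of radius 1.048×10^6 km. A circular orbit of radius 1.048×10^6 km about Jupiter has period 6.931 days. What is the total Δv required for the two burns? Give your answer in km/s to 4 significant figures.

Δv = 16.19 km/s

From Kepler's third law T² = 4π²r³/μ at r = 1.048×10^6 km, T = 6.931 days = 6.931 × 86400 s = 5.988384×10^5 s: μ = 4π²r³/T² = 1.26714×10^8 km³/s².
Transfer-ellipse semi-major axis a_t = (r₁ + r₂)/2 = (1.308×10^5 + 1.048×10^6)/2 = 5.894×10^5 km.
At r₁ the circular-orbit speed is v₁ = √(μ/r₁) = 31.125 km/s.
On the transfer ellipse at r₁, vis-viva gives v_p = √[μ(2/r₁ − 1/a_t)] = 41.503 km/s.
First burn Δv₁ = |v_p − v₁| = 10.378 km/s.
At r₂, v₂ = √(μ/r₂) = 10.9959 km/s.
Transfer-orbit speed at r₂: v_a = √[μ(2/r₂ − 1/a_t)] = 5.18001 km/s.
Second burn Δv₂ = |v₂ − v_a| = 5.8159 km/s.
Δv = Δv₁ + Δv₂ = 10.378 + 5.8159 = 16.19 km/s.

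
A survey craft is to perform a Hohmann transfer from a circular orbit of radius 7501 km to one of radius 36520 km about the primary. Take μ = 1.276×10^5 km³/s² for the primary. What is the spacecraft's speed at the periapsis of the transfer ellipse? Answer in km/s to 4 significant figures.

Transfer-ellipse semi-major axis a_t = (r₁ + r₂)/2 = (7501 + 36520)/2 = 22010.5 km.
The periapsis of the transfer ellipse is at r = 7501 km.
Vis-viva: v = √[μ(2/r − 1/a_t)] = √[1.276×10^5 × (2/7501 − 1/22010.5)] = 5.313 km/s.

v = 5.313 km/s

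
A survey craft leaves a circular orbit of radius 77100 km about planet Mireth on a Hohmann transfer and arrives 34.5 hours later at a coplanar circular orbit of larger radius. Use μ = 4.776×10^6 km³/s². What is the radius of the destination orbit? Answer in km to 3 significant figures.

Transfer time t = 34.5 hours = 1.242×10^5 s, and t = π√(a_t³/μ).
So a_t = (μ t²/π²)^(1/3) = (4.776×10^6 × (1.242×10^5)² / π²)^(1/3) = 1.9544×10^5 km.
Since a_t = (r₁ + r₂)/2, r₂ = 2a_t − r₁ = 2×1.9544×10^5 − 77100 = 3.1378×10^5 km.

r₂ = 3.14×10^5 km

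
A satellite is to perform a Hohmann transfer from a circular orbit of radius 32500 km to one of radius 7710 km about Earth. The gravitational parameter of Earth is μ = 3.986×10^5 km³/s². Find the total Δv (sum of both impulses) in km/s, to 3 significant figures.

Semi-major axis of the transfer orbit: a_t = (32500 + 7710)/2 = 20105 km.
At r₁ the circular-orbit speed is v₁ = √(μ/r₁) = 3.502 km/s.
Transfer-orbit speed at r₁ (vis-viva): v_a = √[μ(2/r₁ − 1/a_t)] = 2.169 km/s.
First burn Δv₁ = |v_a − v₁| = 1.333 km/s.
At r₂, v₂ = √(μ/r₂) = 7.190 km/s.
Transfer-orbit speed at r₂: v_p = √[μ(2/r₂ − 1/a_t)] = 9.142 km/s.
Second burn Δv₂ = |v₂ − v_p| = 1.952 km/s.
Total Δv = Δv₁ + Δv₂ = 3.285 km/s.

Δv = 3.28 km/s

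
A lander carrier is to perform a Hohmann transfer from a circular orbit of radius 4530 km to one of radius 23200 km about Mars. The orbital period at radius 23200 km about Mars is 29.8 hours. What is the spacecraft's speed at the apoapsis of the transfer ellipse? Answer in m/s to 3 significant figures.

From Kepler's third law T² = 4π²r³/μ at r = 23200 km, T = 29.8 hours = 29.8 × 3600 s = 1.0728×10^5 s: μ = 4π²r³/T² = 42833.8 km³/s².
Semi-major axis of the transfer orbit: a_t = (4530 + 23200)/2 = 13865 km.
The apoapsis of the transfer ellipse is at r = 23200 km.
Applying v² = μ(2/r − 1/a_t): v = 0.7767 km/s.

v = 777 m/s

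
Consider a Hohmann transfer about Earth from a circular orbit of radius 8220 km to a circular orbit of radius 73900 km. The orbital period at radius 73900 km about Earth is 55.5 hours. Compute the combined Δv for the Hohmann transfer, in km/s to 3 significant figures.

Δv = 3.66 km/s

From Kepler's third law T² = 4π²r³/μ at r = 73900 km, T = 55.5 hours = 55.5 × 3600 s = 1.998×10^5 s: μ = 4π²r³/T² = 3.99119×10^5 km³/s².
The Hohmann ellipse has a_t = (r₁ + r₂)/2 = 41060 km.
Circular speed at r₁: v₁ = √(μ/r₁) = √(3.99119×10^5/8220) = 6.968 km/s.
On the transfer ellipse at r₁, vis-viva equation gives v_p = √[μ(2/r₁ − 1/a_t)] = 9.348 km/s.
First burn Δv₁ = |v_p − v₁| = 2.380 km/s.
Circular speed at r₂: v₂ = √(μ/r₂) = 2.324 km/s.
Transfer-orbit speed at r₂: v_a = √[μ(2/r₂ − 1/a_t)] = 1.040 km/s.
Second burn Δv₂ = |v₂ − v_a| = 1.284 km/s.
Δv = Δv₁ + Δv₂ = 2.380 + 1.284 = 3.664 km/s.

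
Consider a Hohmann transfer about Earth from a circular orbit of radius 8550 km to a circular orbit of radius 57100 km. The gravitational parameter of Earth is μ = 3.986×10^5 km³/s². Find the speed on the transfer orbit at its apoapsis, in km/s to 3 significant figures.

Semi-major axis of the transfer orbit: a_t = (8550 + 57100)/2 = 32825 km.
At apoapsis, r = 57100 km.
From the vis-viva equation, v = √[μ(2/r − 1/a_t)] = 1.348 km/s.

v = 1.35 km/s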